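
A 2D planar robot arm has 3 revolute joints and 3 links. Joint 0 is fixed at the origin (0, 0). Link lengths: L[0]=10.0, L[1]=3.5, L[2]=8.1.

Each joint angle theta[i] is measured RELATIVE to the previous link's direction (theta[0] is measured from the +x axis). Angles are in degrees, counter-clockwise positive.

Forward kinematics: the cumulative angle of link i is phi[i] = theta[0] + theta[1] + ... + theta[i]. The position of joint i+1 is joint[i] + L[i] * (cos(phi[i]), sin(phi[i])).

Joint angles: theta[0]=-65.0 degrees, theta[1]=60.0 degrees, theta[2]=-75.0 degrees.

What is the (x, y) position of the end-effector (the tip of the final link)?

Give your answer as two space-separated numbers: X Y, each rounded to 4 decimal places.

Answer: 9.1194 -17.3451

Derivation:
joint[0] = (0.0000, 0.0000)  (base)
link 0: phi[0] = -65 = -65 deg
  cos(-65 deg) = 0.4226, sin(-65 deg) = -0.9063
  joint[1] = (0.0000, 0.0000) + 10 * (0.4226, -0.9063) = (0.0000 + 4.2262, 0.0000 + -9.0631) = (4.2262, -9.0631)
link 1: phi[1] = -65 + 60 = -5 deg
  cos(-5 deg) = 0.9962, sin(-5 deg) = -0.0872
  joint[2] = (4.2262, -9.0631) + 3.5 * (0.9962, -0.0872) = (4.2262 + 3.4867, -9.0631 + -0.3050) = (7.7129, -9.3681)
link 2: phi[2] = -65 + 60 + -75 = -80 deg
  cos(-80 deg) = 0.1736, sin(-80 deg) = -0.9848
  joint[3] = (7.7129, -9.3681) + 8.1 * (0.1736, -0.9848) = (7.7129 + 1.4066, -9.3681 + -7.9769) = (9.1194, -17.3451)
End effector: (9.1194, -17.3451)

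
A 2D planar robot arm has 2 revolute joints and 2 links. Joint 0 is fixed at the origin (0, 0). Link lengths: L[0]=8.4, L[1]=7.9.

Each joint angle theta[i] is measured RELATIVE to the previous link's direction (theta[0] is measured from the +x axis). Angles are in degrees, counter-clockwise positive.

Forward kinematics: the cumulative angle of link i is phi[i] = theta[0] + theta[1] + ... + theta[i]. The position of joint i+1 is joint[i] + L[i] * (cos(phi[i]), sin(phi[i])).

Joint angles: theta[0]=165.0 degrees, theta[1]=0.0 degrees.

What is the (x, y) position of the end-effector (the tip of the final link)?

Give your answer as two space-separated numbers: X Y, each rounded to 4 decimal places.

Answer: -15.7446 4.2188

Derivation:
joint[0] = (0.0000, 0.0000)  (base)
link 0: phi[0] = 165 = 165 deg
  cos(165 deg) = -0.9659, sin(165 deg) = 0.2588
  joint[1] = (0.0000, 0.0000) + 8.4 * (-0.9659, 0.2588) = (0.0000 + -8.1138, 0.0000 + 2.1741) = (-8.1138, 2.1741)
link 1: phi[1] = 165 + 0 = 165 deg
  cos(165 deg) = -0.9659, sin(165 deg) = 0.2588
  joint[2] = (-8.1138, 2.1741) + 7.9 * (-0.9659, 0.2588) = (-8.1138 + -7.6308, 2.1741 + 2.0447) = (-15.7446, 4.2188)
End effector: (-15.7446, 4.2188)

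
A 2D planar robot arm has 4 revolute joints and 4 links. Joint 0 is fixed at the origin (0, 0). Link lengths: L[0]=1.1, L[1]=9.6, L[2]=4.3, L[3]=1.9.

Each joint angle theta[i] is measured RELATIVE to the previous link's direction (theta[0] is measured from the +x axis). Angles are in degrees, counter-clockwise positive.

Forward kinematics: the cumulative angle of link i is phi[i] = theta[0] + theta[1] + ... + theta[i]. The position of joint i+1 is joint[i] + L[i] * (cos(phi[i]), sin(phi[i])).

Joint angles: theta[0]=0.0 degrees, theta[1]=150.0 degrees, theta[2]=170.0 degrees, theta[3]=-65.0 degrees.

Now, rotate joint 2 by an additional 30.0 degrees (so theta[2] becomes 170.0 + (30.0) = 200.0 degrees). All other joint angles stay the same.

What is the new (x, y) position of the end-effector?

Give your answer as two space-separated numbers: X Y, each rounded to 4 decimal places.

Answer: -2.4874 2.2181

Derivation:
joint[0] = (0.0000, 0.0000)  (base)
link 0: phi[0] = 0 = 0 deg
  cos(0 deg) = 1.0000, sin(0 deg) = 0.0000
  joint[1] = (0.0000, 0.0000) + 1.1 * (1.0000, 0.0000) = (0.0000 + 1.1000, 0.0000 + 0.0000) = (1.1000, 0.0000)
link 1: phi[1] = 0 + 150 = 150 deg
  cos(150 deg) = -0.8660, sin(150 deg) = 0.5000
  joint[2] = (1.1000, 0.0000) + 9.6 * (-0.8660, 0.5000) = (1.1000 + -8.3138, 0.0000 + 4.8000) = (-7.2138, 4.8000)
link 2: phi[2] = 0 + 150 + 200 = 350 deg
  cos(350 deg) = 0.9848, sin(350 deg) = -0.1736
  joint[3] = (-7.2138, 4.8000) + 4.3 * (0.9848, -0.1736) = (-7.2138 + 4.2347, 4.8000 + -0.7467) = (-2.9792, 4.0533)
link 3: phi[3] = 0 + 150 + 200 + -65 = 285 deg
  cos(285 deg) = 0.2588, sin(285 deg) = -0.9659
  joint[4] = (-2.9792, 4.0533) + 1.9 * (0.2588, -0.9659) = (-2.9792 + 0.4918, 4.0533 + -1.8353) = (-2.4874, 2.2181)
End effector: (-2.4874, 2.2181)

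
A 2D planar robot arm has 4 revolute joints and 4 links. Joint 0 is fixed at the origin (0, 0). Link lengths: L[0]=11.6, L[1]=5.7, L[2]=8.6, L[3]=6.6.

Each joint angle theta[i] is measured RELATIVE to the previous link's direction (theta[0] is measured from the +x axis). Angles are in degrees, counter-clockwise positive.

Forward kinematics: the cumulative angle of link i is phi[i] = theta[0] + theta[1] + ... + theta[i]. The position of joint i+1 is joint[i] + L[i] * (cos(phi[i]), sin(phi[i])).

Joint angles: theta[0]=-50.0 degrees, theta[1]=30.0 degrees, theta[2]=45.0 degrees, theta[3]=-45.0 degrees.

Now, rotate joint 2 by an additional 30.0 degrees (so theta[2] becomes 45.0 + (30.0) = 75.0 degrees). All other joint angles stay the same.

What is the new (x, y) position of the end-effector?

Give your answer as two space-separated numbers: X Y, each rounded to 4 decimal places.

Answer: 24.2451 -2.6448

Derivation:
joint[0] = (0.0000, 0.0000)  (base)
link 0: phi[0] = -50 = -50 deg
  cos(-50 deg) = 0.6428, sin(-50 deg) = -0.7660
  joint[1] = (0.0000, 0.0000) + 11.6 * (0.6428, -0.7660) = (0.0000 + 7.4563, 0.0000 + -8.8861) = (7.4563, -8.8861)
link 1: phi[1] = -50 + 30 = -20 deg
  cos(-20 deg) = 0.9397, sin(-20 deg) = -0.3420
  joint[2] = (7.4563, -8.8861) + 5.7 * (0.9397, -0.3420) = (7.4563 + 5.3562, -8.8861 + -1.9495) = (12.8126, -10.8356)
link 2: phi[2] = -50 + 30 + 75 = 55 deg
  cos(55 deg) = 0.5736, sin(55 deg) = 0.8192
  joint[3] = (12.8126, -10.8356) + 8.6 * (0.5736, 0.8192) = (12.8126 + 4.9328, -10.8356 + 7.0447) = (17.7453, -3.7909)
link 3: phi[3] = -50 + 30 + 75 + -45 = 10 deg
  cos(10 deg) = 0.9848, sin(10 deg) = 0.1736
  joint[4] = (17.7453, -3.7909) + 6.6 * (0.9848, 0.1736) = (17.7453 + 6.4997, -3.7909 + 1.1461) = (24.2451, -2.6448)
End effector: (24.2451, -2.6448)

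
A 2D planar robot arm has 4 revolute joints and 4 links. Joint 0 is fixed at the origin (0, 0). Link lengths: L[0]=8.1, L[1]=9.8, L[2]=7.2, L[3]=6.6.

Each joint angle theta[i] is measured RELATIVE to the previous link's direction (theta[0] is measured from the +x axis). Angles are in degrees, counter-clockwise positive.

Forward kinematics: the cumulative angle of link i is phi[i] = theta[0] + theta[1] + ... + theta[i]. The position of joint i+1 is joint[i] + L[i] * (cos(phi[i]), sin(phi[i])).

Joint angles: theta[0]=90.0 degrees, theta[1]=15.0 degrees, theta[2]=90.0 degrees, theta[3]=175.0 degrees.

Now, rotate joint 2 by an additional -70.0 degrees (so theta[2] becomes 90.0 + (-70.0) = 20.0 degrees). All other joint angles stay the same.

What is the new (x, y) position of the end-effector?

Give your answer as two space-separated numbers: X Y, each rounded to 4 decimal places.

Answer: -3.3662 17.7482

Derivation:
joint[0] = (0.0000, 0.0000)  (base)
link 0: phi[0] = 90 = 90 deg
  cos(90 deg) = 0.0000, sin(90 deg) = 1.0000
  joint[1] = (0.0000, 0.0000) + 8.1 * (0.0000, 1.0000) = (0.0000 + 0.0000, 0.0000 + 8.1000) = (0.0000, 8.1000)
link 1: phi[1] = 90 + 15 = 105 deg
  cos(105 deg) = -0.2588, sin(105 deg) = 0.9659
  joint[2] = (0.0000, 8.1000) + 9.8 * (-0.2588, 0.9659) = (0.0000 + -2.5364, 8.1000 + 9.4661) = (-2.5364, 17.5661)
link 2: phi[2] = 90 + 15 + 20 = 125 deg
  cos(125 deg) = -0.5736, sin(125 deg) = 0.8192
  joint[3] = (-2.5364, 17.5661) + 7.2 * (-0.5736, 0.8192) = (-2.5364 + -4.1298, 17.5661 + 5.8979) = (-6.6662, 23.4640)
link 3: phi[3] = 90 + 15 + 20 + 175 = 300 deg
  cos(300 deg) = 0.5000, sin(300 deg) = -0.8660
  joint[4] = (-6.6662, 23.4640) + 6.6 * (0.5000, -0.8660) = (-6.6662 + 3.3000, 23.4640 + -5.7158) = (-3.3662, 17.7482)
End effector: (-3.3662, 17.7482)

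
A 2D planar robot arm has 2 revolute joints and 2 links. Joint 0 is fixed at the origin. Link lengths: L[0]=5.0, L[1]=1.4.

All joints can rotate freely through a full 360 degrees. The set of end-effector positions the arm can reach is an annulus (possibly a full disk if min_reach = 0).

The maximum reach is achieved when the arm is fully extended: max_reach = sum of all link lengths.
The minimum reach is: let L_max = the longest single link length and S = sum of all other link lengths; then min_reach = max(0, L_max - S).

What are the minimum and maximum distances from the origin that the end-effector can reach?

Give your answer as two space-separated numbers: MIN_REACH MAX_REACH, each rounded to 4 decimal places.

Answer: 3.6000 6.4000

Derivation:
Link lengths: [5.0, 1.4]
max_reach = 5 + 1.4 = 6.4
L_max = max([5.0, 1.4]) = 5
S (sum of others) = 6.4 - 5 = 1.4
min_reach = max(0, 5 - 1.4) = max(0, 3.6) = 3.6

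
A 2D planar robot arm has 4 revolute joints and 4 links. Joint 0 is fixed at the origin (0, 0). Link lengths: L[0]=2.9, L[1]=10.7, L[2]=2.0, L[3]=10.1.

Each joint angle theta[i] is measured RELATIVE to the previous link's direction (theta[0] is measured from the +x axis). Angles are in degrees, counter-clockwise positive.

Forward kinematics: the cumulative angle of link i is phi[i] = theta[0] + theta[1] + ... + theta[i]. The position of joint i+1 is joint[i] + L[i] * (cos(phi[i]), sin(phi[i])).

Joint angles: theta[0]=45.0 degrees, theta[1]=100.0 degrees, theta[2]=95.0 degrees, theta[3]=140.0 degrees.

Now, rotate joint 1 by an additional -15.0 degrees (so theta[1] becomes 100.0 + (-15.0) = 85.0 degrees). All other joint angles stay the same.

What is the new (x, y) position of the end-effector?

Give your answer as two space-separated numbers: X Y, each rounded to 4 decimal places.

joint[0] = (0.0000, 0.0000)  (base)
link 0: phi[0] = 45 = 45 deg
  cos(45 deg) = 0.7071, sin(45 deg) = 0.7071
  joint[1] = (0.0000, 0.0000) + 2.9 * (0.7071, 0.7071) = (0.0000 + 2.0506, 0.0000 + 2.0506) = (2.0506, 2.0506)
link 1: phi[1] = 45 + 85 = 130 deg
  cos(130 deg) = -0.6428, sin(130 deg) = 0.7660
  joint[2] = (2.0506, 2.0506) + 10.7 * (-0.6428, 0.7660) = (2.0506 + -6.8778, 2.0506 + 8.1967) = (-4.8272, 10.2473)
link 2: phi[2] = 45 + 85 + 95 = 225 deg
  cos(225 deg) = -0.7071, sin(225 deg) = -0.7071
  joint[3] = (-4.8272, 10.2473) + 2 * (-0.7071, -0.7071) = (-4.8272 + -1.4142, 10.2473 + -1.4142) = (-6.2414, 8.8331)
link 3: phi[3] = 45 + 85 + 95 + 140 = 365 deg
  cos(365 deg) = 0.9962, sin(365 deg) = 0.0872
  joint[4] = (-6.2414, 8.8331) + 10.1 * (0.9962, 0.0872) = (-6.2414 + 10.0616, 8.8331 + 0.8803) = (3.8201, 9.7133)
End effector: (3.8201, 9.7133)

Answer: 3.8201 9.7133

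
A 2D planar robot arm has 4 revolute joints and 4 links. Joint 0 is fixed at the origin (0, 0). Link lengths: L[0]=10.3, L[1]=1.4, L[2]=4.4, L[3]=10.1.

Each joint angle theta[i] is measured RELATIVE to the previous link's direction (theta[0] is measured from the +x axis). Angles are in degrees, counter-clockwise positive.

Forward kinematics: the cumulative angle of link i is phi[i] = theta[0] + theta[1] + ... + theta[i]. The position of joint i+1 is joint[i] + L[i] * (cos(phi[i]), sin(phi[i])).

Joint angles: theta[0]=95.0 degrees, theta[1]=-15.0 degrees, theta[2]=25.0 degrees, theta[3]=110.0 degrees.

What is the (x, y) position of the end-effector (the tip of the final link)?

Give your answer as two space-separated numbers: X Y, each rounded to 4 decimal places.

joint[0] = (0.0000, 0.0000)  (base)
link 0: phi[0] = 95 = 95 deg
  cos(95 deg) = -0.0872, sin(95 deg) = 0.9962
  joint[1] = (0.0000, 0.0000) + 10.3 * (-0.0872, 0.9962) = (0.0000 + -0.8977, 0.0000 + 10.2608) = (-0.8977, 10.2608)
link 1: phi[1] = 95 + -15 = 80 deg
  cos(80 deg) = 0.1736, sin(80 deg) = 0.9848
  joint[2] = (-0.8977, 10.2608) + 1.4 * (0.1736, 0.9848) = (-0.8977 + 0.2431, 10.2608 + 1.3787) = (-0.6546, 11.6395)
link 2: phi[2] = 95 + -15 + 25 = 105 deg
  cos(105 deg) = -0.2588, sin(105 deg) = 0.9659
  joint[3] = (-0.6546, 11.6395) + 4.4 * (-0.2588, 0.9659) = (-0.6546 + -1.1388, 11.6395 + 4.2501) = (-1.7934, 15.8896)
link 3: phi[3] = 95 + -15 + 25 + 110 = 215 deg
  cos(215 deg) = -0.8192, sin(215 deg) = -0.5736
  joint[4] = (-1.7934, 15.8896) + 10.1 * (-0.8192, -0.5736) = (-1.7934 + -8.2734, 15.8896 + -5.7931) = (-10.0668, 10.0965)
End effector: (-10.0668, 10.0965)

Answer: -10.0668 10.0965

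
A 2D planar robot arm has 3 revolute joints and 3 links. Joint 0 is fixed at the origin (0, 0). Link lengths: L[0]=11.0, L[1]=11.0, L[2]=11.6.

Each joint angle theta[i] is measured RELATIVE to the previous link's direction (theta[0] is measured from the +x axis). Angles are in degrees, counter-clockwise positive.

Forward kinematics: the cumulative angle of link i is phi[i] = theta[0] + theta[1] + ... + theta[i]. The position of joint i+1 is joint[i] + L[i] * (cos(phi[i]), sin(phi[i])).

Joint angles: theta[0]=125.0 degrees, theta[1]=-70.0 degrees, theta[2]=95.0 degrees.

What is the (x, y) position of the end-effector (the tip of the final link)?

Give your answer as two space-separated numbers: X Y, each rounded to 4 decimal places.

Answer: -10.0459 23.8213

Derivation:
joint[0] = (0.0000, 0.0000)  (base)
link 0: phi[0] = 125 = 125 deg
  cos(125 deg) = -0.5736, sin(125 deg) = 0.8192
  joint[1] = (0.0000, 0.0000) + 11 * (-0.5736, 0.8192) = (0.0000 + -6.3093, 0.0000 + 9.0107) = (-6.3093, 9.0107)
link 1: phi[1] = 125 + -70 = 55 deg
  cos(55 deg) = 0.5736, sin(55 deg) = 0.8192
  joint[2] = (-6.3093, 9.0107) + 11 * (0.5736, 0.8192) = (-6.3093 + 6.3093, 9.0107 + 9.0107) = (0.0000, 18.0213)
link 2: phi[2] = 125 + -70 + 95 = 150 deg
  cos(150 deg) = -0.8660, sin(150 deg) = 0.5000
  joint[3] = (0.0000, 18.0213) + 11.6 * (-0.8660, 0.5000) = (0.0000 + -10.0459, 18.0213 + 5.8000) = (-10.0459, 23.8213)
End effector: (-10.0459, 23.8213)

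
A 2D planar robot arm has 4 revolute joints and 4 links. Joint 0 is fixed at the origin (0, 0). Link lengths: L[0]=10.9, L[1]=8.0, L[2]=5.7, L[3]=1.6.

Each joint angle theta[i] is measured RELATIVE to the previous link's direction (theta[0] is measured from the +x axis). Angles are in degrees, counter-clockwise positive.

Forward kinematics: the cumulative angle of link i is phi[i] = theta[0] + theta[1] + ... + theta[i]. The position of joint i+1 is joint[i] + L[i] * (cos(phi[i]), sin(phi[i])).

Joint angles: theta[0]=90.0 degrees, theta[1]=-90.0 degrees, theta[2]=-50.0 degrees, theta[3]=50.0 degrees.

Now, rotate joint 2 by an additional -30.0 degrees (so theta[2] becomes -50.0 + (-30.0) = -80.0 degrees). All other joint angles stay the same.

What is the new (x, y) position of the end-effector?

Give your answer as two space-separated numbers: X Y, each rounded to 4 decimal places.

joint[0] = (0.0000, 0.0000)  (base)
link 0: phi[0] = 90 = 90 deg
  cos(90 deg) = 0.0000, sin(90 deg) = 1.0000
  joint[1] = (0.0000, 0.0000) + 10.9 * (0.0000, 1.0000) = (0.0000 + 0.0000, 0.0000 + 10.9000) = (0.0000, 10.9000)
link 1: phi[1] = 90 + -90 = 0 deg
  cos(0 deg) = 1.0000, sin(0 deg) = 0.0000
  joint[2] = (0.0000, 10.9000) + 8 * (1.0000, 0.0000) = (0.0000 + 8.0000, 10.9000 + 0.0000) = (8.0000, 10.9000)
link 2: phi[2] = 90 + -90 + -80 = -80 deg
  cos(-80 deg) = 0.1736, sin(-80 deg) = -0.9848
  joint[3] = (8.0000, 10.9000) + 5.7 * (0.1736, -0.9848) = (8.0000 + 0.9898, 10.9000 + -5.6134) = (8.9898, 5.2866)
link 3: phi[3] = 90 + -90 + -80 + 50 = -30 deg
  cos(-30 deg) = 0.8660, sin(-30 deg) = -0.5000
  joint[4] = (8.9898, 5.2866) + 1.6 * (0.8660, -0.5000) = (8.9898 + 1.3856, 5.2866 + -0.8000) = (10.3754, 4.4866)
End effector: (10.3754, 4.4866)

Answer: 10.3754 4.4866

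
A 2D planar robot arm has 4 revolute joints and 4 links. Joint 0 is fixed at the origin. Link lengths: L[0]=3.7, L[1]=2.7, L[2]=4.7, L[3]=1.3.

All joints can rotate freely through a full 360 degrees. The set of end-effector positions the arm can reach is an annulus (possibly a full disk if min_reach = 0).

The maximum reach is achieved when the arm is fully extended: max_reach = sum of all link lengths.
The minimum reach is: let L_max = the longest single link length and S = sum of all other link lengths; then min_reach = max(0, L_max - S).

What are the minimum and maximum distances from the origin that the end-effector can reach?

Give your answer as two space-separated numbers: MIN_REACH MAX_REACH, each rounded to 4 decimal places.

Link lengths: [3.7, 2.7, 4.7, 1.3]
max_reach = 3.7 + 2.7 + 4.7 + 1.3 = 12.4
L_max = max([3.7, 2.7, 4.7, 1.3]) = 4.7
S (sum of others) = 12.4 - 4.7 = 7.7
min_reach = max(0, 4.7 - 7.7) = max(0, -3) = 0

Answer: 0.0000 12.4000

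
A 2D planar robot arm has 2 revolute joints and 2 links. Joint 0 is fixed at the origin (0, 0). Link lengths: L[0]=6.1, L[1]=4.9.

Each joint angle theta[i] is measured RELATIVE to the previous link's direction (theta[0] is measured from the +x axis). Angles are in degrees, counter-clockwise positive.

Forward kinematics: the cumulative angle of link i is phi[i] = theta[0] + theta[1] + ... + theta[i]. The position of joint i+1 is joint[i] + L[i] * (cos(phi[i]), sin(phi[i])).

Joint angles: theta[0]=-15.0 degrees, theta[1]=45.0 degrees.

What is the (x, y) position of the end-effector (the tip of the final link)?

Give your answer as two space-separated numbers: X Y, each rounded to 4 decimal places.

Answer: 10.1357 0.8712

Derivation:
joint[0] = (0.0000, 0.0000)  (base)
link 0: phi[0] = -15 = -15 deg
  cos(-15 deg) = 0.9659, sin(-15 deg) = -0.2588
  joint[1] = (0.0000, 0.0000) + 6.1 * (0.9659, -0.2588) = (0.0000 + 5.8921, 0.0000 + -1.5788) = (5.8921, -1.5788)
link 1: phi[1] = -15 + 45 = 30 deg
  cos(30 deg) = 0.8660, sin(30 deg) = 0.5000
  joint[2] = (5.8921, -1.5788) + 4.9 * (0.8660, 0.5000) = (5.8921 + 4.2435, -1.5788 + 2.4500) = (10.1357, 0.8712)
End effector: (10.1357, 0.8712)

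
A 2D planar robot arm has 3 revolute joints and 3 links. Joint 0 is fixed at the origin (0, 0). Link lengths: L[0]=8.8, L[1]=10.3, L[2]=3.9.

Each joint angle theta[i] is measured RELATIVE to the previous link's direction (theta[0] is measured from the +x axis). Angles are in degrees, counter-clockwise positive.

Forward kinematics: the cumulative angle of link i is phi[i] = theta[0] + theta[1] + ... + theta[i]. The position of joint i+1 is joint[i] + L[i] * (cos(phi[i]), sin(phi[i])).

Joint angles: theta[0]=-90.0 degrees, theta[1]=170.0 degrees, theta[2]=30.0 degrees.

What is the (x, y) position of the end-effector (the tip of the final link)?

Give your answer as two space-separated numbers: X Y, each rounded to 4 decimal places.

Answer: 0.4547 5.0083

Derivation:
joint[0] = (0.0000, 0.0000)  (base)
link 0: phi[0] = -90 = -90 deg
  cos(-90 deg) = 0.0000, sin(-90 deg) = -1.0000
  joint[1] = (0.0000, 0.0000) + 8.8 * (0.0000, -1.0000) = (0.0000 + 0.0000, 0.0000 + -8.8000) = (0.0000, -8.8000)
link 1: phi[1] = -90 + 170 = 80 deg
  cos(80 deg) = 0.1736, sin(80 deg) = 0.9848
  joint[2] = (0.0000, -8.8000) + 10.3 * (0.1736, 0.9848) = (0.0000 + 1.7886, -8.8000 + 10.1435) = (1.7886, 1.3435)
link 2: phi[2] = -90 + 170 + 30 = 110 deg
  cos(110 deg) = -0.3420, sin(110 deg) = 0.9397
  joint[3] = (1.7886, 1.3435) + 3.9 * (-0.3420, 0.9397) = (1.7886 + -1.3339, 1.3435 + 3.6648) = (0.4547, 5.0083)
End effector: (0.4547, 5.0083)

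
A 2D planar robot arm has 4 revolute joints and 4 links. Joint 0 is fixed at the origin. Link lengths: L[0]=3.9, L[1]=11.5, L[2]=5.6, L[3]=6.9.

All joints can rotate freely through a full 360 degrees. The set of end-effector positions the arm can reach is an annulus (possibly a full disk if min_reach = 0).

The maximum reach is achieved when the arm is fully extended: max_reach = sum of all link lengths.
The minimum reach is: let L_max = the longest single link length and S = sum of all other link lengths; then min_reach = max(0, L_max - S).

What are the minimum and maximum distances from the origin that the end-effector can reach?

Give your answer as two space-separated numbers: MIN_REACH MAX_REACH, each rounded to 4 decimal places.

Answer: 0.0000 27.9000

Derivation:
Link lengths: [3.9, 11.5, 5.6, 6.9]
max_reach = 3.9 + 11.5 + 5.6 + 6.9 = 27.9
L_max = max([3.9, 11.5, 5.6, 6.9]) = 11.5
S (sum of others) = 27.9 - 11.5 = 16.4
min_reach = max(0, 11.5 - 16.4) = max(0, -4.9) = 0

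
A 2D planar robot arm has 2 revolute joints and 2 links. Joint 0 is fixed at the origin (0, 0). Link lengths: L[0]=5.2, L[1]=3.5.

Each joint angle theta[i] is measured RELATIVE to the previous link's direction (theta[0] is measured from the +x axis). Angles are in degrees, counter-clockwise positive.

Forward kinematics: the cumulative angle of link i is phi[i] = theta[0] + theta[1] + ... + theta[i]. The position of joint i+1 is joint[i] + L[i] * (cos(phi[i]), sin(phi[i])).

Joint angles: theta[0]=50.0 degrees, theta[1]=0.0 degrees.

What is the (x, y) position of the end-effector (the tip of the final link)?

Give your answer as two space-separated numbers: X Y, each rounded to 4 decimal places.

joint[0] = (0.0000, 0.0000)  (base)
link 0: phi[0] = 50 = 50 deg
  cos(50 deg) = 0.6428, sin(50 deg) = 0.7660
  joint[1] = (0.0000, 0.0000) + 5.2 * (0.6428, 0.7660) = (0.0000 + 3.3425, 0.0000 + 3.9834) = (3.3425, 3.9834)
link 1: phi[1] = 50 + 0 = 50 deg
  cos(50 deg) = 0.6428, sin(50 deg) = 0.7660
  joint[2] = (3.3425, 3.9834) + 3.5 * (0.6428, 0.7660) = (3.3425 + 2.2498, 3.9834 + 2.6812) = (5.5923, 6.6646)
End effector: (5.5923, 6.6646)

Answer: 5.5923 6.6646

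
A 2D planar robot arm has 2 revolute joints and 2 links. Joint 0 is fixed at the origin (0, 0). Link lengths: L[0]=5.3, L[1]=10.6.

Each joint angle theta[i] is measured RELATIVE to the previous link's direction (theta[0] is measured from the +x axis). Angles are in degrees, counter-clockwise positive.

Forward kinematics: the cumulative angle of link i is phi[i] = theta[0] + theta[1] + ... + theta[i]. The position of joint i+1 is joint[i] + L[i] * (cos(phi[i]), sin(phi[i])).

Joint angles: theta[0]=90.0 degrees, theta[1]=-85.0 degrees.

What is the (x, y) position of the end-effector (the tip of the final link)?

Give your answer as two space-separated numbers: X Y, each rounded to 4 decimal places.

Answer: 10.5597 6.2239

Derivation:
joint[0] = (0.0000, 0.0000)  (base)
link 0: phi[0] = 90 = 90 deg
  cos(90 deg) = 0.0000, sin(90 deg) = 1.0000
  joint[1] = (0.0000, 0.0000) + 5.3 * (0.0000, 1.0000) = (0.0000 + 0.0000, 0.0000 + 5.3000) = (0.0000, 5.3000)
link 1: phi[1] = 90 + -85 = 5 deg
  cos(5 deg) = 0.9962, sin(5 deg) = 0.0872
  joint[2] = (0.0000, 5.3000) + 10.6 * (0.9962, 0.0872) = (0.0000 + 10.5597, 5.3000 + 0.9239) = (10.5597, 6.2239)
End effector: (10.5597, 6.2239)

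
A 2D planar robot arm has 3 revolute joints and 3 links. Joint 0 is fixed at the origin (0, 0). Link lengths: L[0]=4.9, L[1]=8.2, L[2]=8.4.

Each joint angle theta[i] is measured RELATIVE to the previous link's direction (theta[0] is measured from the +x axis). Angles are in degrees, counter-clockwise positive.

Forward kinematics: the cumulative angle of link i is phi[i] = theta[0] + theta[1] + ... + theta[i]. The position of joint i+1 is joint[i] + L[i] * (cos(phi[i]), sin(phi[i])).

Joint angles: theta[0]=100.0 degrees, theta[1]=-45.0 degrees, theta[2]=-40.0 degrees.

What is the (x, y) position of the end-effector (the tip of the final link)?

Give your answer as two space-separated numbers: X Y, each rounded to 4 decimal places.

Answer: 11.9662 13.7167

Derivation:
joint[0] = (0.0000, 0.0000)  (base)
link 0: phi[0] = 100 = 100 deg
  cos(100 deg) = -0.1736, sin(100 deg) = 0.9848
  joint[1] = (0.0000, 0.0000) + 4.9 * (-0.1736, 0.9848) = (0.0000 + -0.8509, 0.0000 + 4.8256) = (-0.8509, 4.8256)
link 1: phi[1] = 100 + -45 = 55 deg
  cos(55 deg) = 0.5736, sin(55 deg) = 0.8192
  joint[2] = (-0.8509, 4.8256) + 8.2 * (0.5736, 0.8192) = (-0.8509 + 4.7033, 4.8256 + 6.7170) = (3.8525, 11.5426)
link 2: phi[2] = 100 + -45 + -40 = 15 deg
  cos(15 deg) = 0.9659, sin(15 deg) = 0.2588
  joint[3] = (3.8525, 11.5426) + 8.4 * (0.9659, 0.2588) = (3.8525 + 8.1138, 11.5426 + 2.1741) = (11.9662, 13.7167)
End effector: (11.9662, 13.7167)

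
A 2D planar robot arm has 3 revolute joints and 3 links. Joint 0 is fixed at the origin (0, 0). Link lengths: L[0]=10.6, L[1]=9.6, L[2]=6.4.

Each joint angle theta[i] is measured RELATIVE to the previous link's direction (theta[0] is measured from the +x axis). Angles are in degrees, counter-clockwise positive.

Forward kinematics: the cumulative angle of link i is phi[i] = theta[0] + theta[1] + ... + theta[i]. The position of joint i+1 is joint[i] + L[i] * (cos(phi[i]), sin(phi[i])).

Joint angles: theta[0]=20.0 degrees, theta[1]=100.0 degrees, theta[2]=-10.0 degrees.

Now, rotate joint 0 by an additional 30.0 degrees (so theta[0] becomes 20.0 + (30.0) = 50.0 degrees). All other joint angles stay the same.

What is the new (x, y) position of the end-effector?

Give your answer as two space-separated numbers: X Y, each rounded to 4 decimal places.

joint[0] = (0.0000, 0.0000)  (base)
link 0: phi[0] = 50 = 50 deg
  cos(50 deg) = 0.6428, sin(50 deg) = 0.7660
  joint[1] = (0.0000, 0.0000) + 10.6 * (0.6428, 0.7660) = (0.0000 + 6.8135, 0.0000 + 8.1201) = (6.8135, 8.1201)
link 1: phi[1] = 50 + 100 = 150 deg
  cos(150 deg) = -0.8660, sin(150 deg) = 0.5000
  joint[2] = (6.8135, 8.1201) + 9.6 * (-0.8660, 0.5000) = (6.8135 + -8.3138, 8.1201 + 4.8000) = (-1.5003, 12.9201)
link 2: phi[2] = 50 + 100 + -10 = 140 deg
  cos(140 deg) = -0.7660, sin(140 deg) = 0.6428
  joint[3] = (-1.5003, 12.9201) + 6.4 * (-0.7660, 0.6428) = (-1.5003 + -4.9027, 12.9201 + 4.1138) = (-6.4030, 17.0339)
End effector: (-6.4030, 17.0339)

Answer: -6.4030 17.0339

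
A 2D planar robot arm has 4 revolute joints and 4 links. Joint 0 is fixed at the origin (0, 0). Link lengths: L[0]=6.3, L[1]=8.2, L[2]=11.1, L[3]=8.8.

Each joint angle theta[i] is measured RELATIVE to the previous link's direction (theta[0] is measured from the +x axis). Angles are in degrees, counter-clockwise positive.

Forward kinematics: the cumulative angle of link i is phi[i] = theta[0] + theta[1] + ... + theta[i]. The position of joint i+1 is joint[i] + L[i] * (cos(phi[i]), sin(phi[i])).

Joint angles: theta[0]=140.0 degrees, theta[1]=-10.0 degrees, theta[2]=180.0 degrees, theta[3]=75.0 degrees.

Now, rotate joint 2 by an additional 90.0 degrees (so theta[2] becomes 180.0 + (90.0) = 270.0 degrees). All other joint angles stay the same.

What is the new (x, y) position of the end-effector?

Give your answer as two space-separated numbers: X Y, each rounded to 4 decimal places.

Answer: -5.3129 25.4416

Derivation:
joint[0] = (0.0000, 0.0000)  (base)
link 0: phi[0] = 140 = 140 deg
  cos(140 deg) = -0.7660, sin(140 deg) = 0.6428
  joint[1] = (0.0000, 0.0000) + 6.3 * (-0.7660, 0.6428) = (0.0000 + -4.8261, 0.0000 + 4.0496) = (-4.8261, 4.0496)
link 1: phi[1] = 140 + -10 = 130 deg
  cos(130 deg) = -0.6428, sin(130 deg) = 0.7660
  joint[2] = (-4.8261, 4.0496) + 8.2 * (-0.6428, 0.7660) = (-4.8261 + -5.2709, 4.0496 + 6.2816) = (-10.0969, 10.3311)
link 2: phi[2] = 140 + -10 + 270 = 400 deg
  cos(400 deg) = 0.7660, sin(400 deg) = 0.6428
  joint[3] = (-10.0969, 10.3311) + 11.1 * (0.7660, 0.6428) = (-10.0969 + 8.5031, 10.3311 + 7.1349) = (-1.5938, 17.4661)
link 3: phi[3] = 140 + -10 + 270 + 75 = 475 deg
  cos(475 deg) = -0.4226, sin(475 deg) = 0.9063
  joint[4] = (-1.5938, 17.4661) + 8.8 * (-0.4226, 0.9063) = (-1.5938 + -3.7190, 17.4661 + 7.9755) = (-5.3129, 25.4416)
End effector: (-5.3129, 25.4416)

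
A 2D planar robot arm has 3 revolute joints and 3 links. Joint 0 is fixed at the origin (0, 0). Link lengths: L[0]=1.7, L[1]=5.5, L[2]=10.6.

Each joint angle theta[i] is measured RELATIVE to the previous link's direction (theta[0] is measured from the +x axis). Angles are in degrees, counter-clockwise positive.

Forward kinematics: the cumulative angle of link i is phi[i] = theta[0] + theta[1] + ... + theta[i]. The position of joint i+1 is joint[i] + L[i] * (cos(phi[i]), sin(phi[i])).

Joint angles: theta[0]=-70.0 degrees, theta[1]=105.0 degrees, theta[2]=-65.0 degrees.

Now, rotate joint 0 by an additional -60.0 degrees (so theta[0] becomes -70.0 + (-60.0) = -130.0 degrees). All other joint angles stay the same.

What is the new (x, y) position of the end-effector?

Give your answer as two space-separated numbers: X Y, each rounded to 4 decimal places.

Answer: 3.8920 -14.2267

Derivation:
joint[0] = (0.0000, 0.0000)  (base)
link 0: phi[0] = -130 = -130 deg
  cos(-130 deg) = -0.6428, sin(-130 deg) = -0.7660
  joint[1] = (0.0000, 0.0000) + 1.7 * (-0.6428, -0.7660) = (0.0000 + -1.0927, 0.0000 + -1.3023) = (-1.0927, -1.3023)
link 1: phi[1] = -130 + 105 = -25 deg
  cos(-25 deg) = 0.9063, sin(-25 deg) = -0.4226
  joint[2] = (-1.0927, -1.3023) + 5.5 * (0.9063, -0.4226) = (-1.0927 + 4.9847, -1.3023 + -2.3244) = (3.8920, -3.6267)
link 2: phi[2] = -130 + 105 + -65 = -90 deg
  cos(-90 deg) = 0.0000, sin(-90 deg) = -1.0000
  joint[3] = (3.8920, -3.6267) + 10.6 * (0.0000, -1.0000) = (3.8920 + 0.0000, -3.6267 + -10.6000) = (3.8920, -14.2267)
End effector: (3.8920, -14.2267)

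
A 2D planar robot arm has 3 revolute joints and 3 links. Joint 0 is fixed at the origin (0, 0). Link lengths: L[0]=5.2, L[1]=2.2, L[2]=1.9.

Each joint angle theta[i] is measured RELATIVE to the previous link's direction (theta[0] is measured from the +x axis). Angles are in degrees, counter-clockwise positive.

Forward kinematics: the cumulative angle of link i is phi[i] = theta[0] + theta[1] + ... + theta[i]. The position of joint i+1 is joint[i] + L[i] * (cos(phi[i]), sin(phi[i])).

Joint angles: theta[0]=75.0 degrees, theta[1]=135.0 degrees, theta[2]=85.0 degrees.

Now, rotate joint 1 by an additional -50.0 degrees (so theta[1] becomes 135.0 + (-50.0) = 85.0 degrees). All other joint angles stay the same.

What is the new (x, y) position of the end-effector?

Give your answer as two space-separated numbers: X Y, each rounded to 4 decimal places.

Answer: -1.5244 4.0533

Derivation:
joint[0] = (0.0000, 0.0000)  (base)
link 0: phi[0] = 75 = 75 deg
  cos(75 deg) = 0.2588, sin(75 deg) = 0.9659
  joint[1] = (0.0000, 0.0000) + 5.2 * (0.2588, 0.9659) = (0.0000 + 1.3459, 0.0000 + 5.0228) = (1.3459, 5.0228)
link 1: phi[1] = 75 + 85 = 160 deg
  cos(160 deg) = -0.9397, sin(160 deg) = 0.3420
  joint[2] = (1.3459, 5.0228) + 2.2 * (-0.9397, 0.3420) = (1.3459 + -2.0673, 5.0228 + 0.7524) = (-0.7215, 5.7753)
link 2: phi[2] = 75 + 85 + 85 = 245 deg
  cos(245 deg) = -0.4226, sin(245 deg) = -0.9063
  joint[3] = (-0.7215, 5.7753) + 1.9 * (-0.4226, -0.9063) = (-0.7215 + -0.8030, 5.7753 + -1.7220) = (-1.5244, 4.0533)
End effector: (-1.5244, 4.0533)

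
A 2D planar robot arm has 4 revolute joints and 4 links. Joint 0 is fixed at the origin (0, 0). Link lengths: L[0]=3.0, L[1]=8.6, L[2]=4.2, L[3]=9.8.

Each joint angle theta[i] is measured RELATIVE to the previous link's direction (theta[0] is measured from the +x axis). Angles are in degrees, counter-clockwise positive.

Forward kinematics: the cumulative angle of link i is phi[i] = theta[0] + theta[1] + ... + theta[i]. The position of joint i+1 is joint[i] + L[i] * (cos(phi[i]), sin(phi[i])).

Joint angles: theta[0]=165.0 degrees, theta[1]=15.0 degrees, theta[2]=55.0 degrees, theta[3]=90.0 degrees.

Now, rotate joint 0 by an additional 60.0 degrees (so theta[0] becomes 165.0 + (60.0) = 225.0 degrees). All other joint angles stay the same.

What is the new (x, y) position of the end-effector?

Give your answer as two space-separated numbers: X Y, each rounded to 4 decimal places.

Answer: 4.2355 -9.2340

Derivation:
joint[0] = (0.0000, 0.0000)  (base)
link 0: phi[0] = 225 = 225 deg
  cos(225 deg) = -0.7071, sin(225 deg) = -0.7071
  joint[1] = (0.0000, 0.0000) + 3 * (-0.7071, -0.7071) = (0.0000 + -2.1213, 0.0000 + -2.1213) = (-2.1213, -2.1213)
link 1: phi[1] = 225 + 15 = 240 deg
  cos(240 deg) = -0.5000, sin(240 deg) = -0.8660
  joint[2] = (-2.1213, -2.1213) + 8.6 * (-0.5000, -0.8660) = (-2.1213 + -4.3000, -2.1213 + -7.4478) = (-6.4213, -9.5691)
link 2: phi[2] = 225 + 15 + 55 = 295 deg
  cos(295 deg) = 0.4226, sin(295 deg) = -0.9063
  joint[3] = (-6.4213, -9.5691) + 4.2 * (0.4226, -0.9063) = (-6.4213 + 1.7750, -9.5691 + -3.8065) = (-4.6463, -13.3756)
link 3: phi[3] = 225 + 15 + 55 + 90 = 385 deg
  cos(385 deg) = 0.9063, sin(385 deg) = 0.4226
  joint[4] = (-4.6463, -13.3756) + 9.8 * (0.9063, 0.4226) = (-4.6463 + 8.8818, -13.3756 + 4.1417) = (4.2355, -9.2340)
End effector: (4.2355, -9.2340)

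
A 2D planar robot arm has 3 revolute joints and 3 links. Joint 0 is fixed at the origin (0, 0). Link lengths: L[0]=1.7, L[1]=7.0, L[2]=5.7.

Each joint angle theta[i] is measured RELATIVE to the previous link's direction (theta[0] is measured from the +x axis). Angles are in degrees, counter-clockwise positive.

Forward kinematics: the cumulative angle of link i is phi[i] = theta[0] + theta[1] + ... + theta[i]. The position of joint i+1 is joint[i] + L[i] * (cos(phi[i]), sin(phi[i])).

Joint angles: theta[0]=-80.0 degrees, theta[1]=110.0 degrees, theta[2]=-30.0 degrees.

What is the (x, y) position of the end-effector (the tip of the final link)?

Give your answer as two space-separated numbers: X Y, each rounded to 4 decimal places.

joint[0] = (0.0000, 0.0000)  (base)
link 0: phi[0] = -80 = -80 deg
  cos(-80 deg) = 0.1736, sin(-80 deg) = -0.9848
  joint[1] = (0.0000, 0.0000) + 1.7 * (0.1736, -0.9848) = (0.0000 + 0.2952, 0.0000 + -1.6742) = (0.2952, -1.6742)
link 1: phi[1] = -80 + 110 = 30 deg
  cos(30 deg) = 0.8660, sin(30 deg) = 0.5000
  joint[2] = (0.2952, -1.6742) + 7 * (0.8660, 0.5000) = (0.2952 + 6.0622, -1.6742 + 3.5000) = (6.3574, 1.8258)
link 2: phi[2] = -80 + 110 + -30 = 0 deg
  cos(0 deg) = 1.0000, sin(0 deg) = 0.0000
  joint[3] = (6.3574, 1.8258) + 5.7 * (1.0000, 0.0000) = (6.3574 + 5.7000, 1.8258 + 0.0000) = (12.0574, 1.8258)
End effector: (12.0574, 1.8258)

Answer: 12.0574 1.8258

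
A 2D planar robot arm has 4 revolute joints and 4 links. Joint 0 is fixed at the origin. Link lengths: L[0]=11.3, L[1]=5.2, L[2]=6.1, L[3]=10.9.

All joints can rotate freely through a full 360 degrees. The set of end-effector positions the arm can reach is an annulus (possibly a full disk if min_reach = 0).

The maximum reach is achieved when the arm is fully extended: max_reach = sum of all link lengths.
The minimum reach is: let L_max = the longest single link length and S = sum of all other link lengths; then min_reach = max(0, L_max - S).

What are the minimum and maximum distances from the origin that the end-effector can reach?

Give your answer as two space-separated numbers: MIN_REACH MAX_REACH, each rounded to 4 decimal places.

Answer: 0.0000 33.5000

Derivation:
Link lengths: [11.3, 5.2, 6.1, 10.9]
max_reach = 11.3 + 5.2 + 6.1 + 10.9 = 33.5
L_max = max([11.3, 5.2, 6.1, 10.9]) = 11.3
S (sum of others) = 33.5 - 11.3 = 22.2
min_reach = max(0, 11.3 - 22.2) = max(0, -10.9) = 0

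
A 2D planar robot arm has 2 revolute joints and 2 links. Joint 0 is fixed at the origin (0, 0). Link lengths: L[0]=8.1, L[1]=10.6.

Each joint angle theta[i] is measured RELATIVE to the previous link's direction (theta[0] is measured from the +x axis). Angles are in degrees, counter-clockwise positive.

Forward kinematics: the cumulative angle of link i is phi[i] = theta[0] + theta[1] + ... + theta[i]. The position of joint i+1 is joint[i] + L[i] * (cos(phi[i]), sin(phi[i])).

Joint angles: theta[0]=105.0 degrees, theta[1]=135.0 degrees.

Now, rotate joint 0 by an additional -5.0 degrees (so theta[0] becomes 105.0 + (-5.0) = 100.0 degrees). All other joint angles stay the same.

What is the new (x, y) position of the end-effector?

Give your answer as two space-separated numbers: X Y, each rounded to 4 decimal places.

joint[0] = (0.0000, 0.0000)  (base)
link 0: phi[0] = 100 = 100 deg
  cos(100 deg) = -0.1736, sin(100 deg) = 0.9848
  joint[1] = (0.0000, 0.0000) + 8.1 * (-0.1736, 0.9848) = (0.0000 + -1.4066, 0.0000 + 7.9769) = (-1.4066, 7.9769)
link 1: phi[1] = 100 + 135 = 235 deg
  cos(235 deg) = -0.5736, sin(235 deg) = -0.8192
  joint[2] = (-1.4066, 7.9769) + 10.6 * (-0.5736, -0.8192) = (-1.4066 + -6.0799, 7.9769 + -8.6830) = (-7.4865, -0.7061)
End effector: (-7.4865, -0.7061)

Answer: -7.4865 -0.7061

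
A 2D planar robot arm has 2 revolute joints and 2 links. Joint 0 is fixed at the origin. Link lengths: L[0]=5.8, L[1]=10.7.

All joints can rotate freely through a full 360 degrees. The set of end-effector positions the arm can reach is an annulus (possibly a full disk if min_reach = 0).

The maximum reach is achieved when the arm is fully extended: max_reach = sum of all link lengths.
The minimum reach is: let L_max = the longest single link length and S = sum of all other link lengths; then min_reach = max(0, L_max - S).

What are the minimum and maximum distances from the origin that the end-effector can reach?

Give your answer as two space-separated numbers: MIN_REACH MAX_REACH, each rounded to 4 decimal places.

Answer: 4.9000 16.5000

Derivation:
Link lengths: [5.8, 10.7]
max_reach = 5.8 + 10.7 = 16.5
L_max = max([5.8, 10.7]) = 10.7
S (sum of others) = 16.5 - 10.7 = 5.8
min_reach = max(0, 10.7 - 5.8) = max(0, 4.9) = 4.9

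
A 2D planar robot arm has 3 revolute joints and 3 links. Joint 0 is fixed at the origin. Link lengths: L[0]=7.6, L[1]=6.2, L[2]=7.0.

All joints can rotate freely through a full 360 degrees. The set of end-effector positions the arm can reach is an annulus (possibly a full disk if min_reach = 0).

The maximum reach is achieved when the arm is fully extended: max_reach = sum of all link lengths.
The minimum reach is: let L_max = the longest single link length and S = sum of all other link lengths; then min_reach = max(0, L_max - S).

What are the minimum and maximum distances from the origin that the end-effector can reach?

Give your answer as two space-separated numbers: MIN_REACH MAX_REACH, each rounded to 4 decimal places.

Answer: 0.0000 20.8000

Derivation:
Link lengths: [7.6, 6.2, 7.0]
max_reach = 7.6 + 6.2 + 7 = 20.8
L_max = max([7.6, 6.2, 7.0]) = 7.6
S (sum of others) = 20.8 - 7.6 = 13.2
min_reach = max(0, 7.6 - 13.2) = max(0, -5.6) = 0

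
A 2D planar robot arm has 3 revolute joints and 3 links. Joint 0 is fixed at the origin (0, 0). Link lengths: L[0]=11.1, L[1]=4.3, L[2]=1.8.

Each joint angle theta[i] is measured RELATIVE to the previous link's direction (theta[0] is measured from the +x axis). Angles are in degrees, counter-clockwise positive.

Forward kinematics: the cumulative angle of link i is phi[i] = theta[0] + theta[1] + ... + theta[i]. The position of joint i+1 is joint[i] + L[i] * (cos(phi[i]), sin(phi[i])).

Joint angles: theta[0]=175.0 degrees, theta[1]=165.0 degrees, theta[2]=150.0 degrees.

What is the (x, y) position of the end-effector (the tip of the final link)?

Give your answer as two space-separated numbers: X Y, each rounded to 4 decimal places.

Answer: -8.1741 0.8756

Derivation:
joint[0] = (0.0000, 0.0000)  (base)
link 0: phi[0] = 175 = 175 deg
  cos(175 deg) = -0.9962, sin(175 deg) = 0.0872
  joint[1] = (0.0000, 0.0000) + 11.1 * (-0.9962, 0.0872) = (0.0000 + -11.0578, 0.0000 + 0.9674) = (-11.0578, 0.9674)
link 1: phi[1] = 175 + 165 = 340 deg
  cos(340 deg) = 0.9397, sin(340 deg) = -0.3420
  joint[2] = (-11.0578, 0.9674) + 4.3 * (0.9397, -0.3420) = (-11.0578 + 4.0407, 0.9674 + -1.4707) = (-7.0171, -0.5033)
link 2: phi[2] = 175 + 165 + 150 = 490 deg
  cos(490 deg) = -0.6428, sin(490 deg) = 0.7660
  joint[3] = (-7.0171, -0.5033) + 1.8 * (-0.6428, 0.7660) = (-7.0171 + -1.1570, -0.5033 + 1.3789) = (-8.1741, 0.8756)
End effector: (-8.1741, 0.8756)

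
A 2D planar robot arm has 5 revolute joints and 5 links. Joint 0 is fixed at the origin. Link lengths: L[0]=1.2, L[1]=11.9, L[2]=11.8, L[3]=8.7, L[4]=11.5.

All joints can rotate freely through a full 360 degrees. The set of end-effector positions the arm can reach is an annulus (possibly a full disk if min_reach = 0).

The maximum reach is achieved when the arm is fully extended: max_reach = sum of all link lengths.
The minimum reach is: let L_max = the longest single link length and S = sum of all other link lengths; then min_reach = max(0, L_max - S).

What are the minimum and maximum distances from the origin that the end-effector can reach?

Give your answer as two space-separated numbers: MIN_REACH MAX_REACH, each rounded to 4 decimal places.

Answer: 0.0000 45.1000

Derivation:
Link lengths: [1.2, 11.9, 11.8, 8.7, 11.5]
max_reach = 1.2 + 11.9 + 11.8 + 8.7 + 11.5 = 45.1
L_max = max([1.2, 11.9, 11.8, 8.7, 11.5]) = 11.9
S (sum of others) = 45.1 - 11.9 = 33.2
min_reach = max(0, 11.9 - 33.2) = max(0, -21.3) = 0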